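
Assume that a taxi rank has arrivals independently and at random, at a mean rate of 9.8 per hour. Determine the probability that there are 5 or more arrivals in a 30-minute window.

0.5418

Over the interval, μ = 9.8 × 0.5 = 4.9 (a 30-minute window = 0.5 hours).
P(N ≥ 5) = 1 − P(N ≤ 4) = 1 − Σ_{j=0}^{4} e^(−μ) μ^j/j! ≈ 0.5418.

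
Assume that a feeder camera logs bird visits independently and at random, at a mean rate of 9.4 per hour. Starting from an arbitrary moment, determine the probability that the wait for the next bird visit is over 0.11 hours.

The wait for the next event is exponential with rate λ = 9.4 per hour.
P(T > 0.11) = e^(−λt) = e^(−9.4 × 0.11) = e^(−1.034) ≈ 0.3556.

0.3556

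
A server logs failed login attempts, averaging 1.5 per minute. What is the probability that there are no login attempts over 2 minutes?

0.0498

Over the interval, μ = 1.5 × 2 = 3 (2 minutes).
P(N = 0) = e^(−μ) μ^0/0! = e^(−3) · 3^0/1 ≈ 0.0498.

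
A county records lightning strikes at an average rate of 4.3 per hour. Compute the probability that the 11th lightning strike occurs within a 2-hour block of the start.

Over the interval, μ = 4.3 × 2 = 8.6 (a 2-hour block = 2 hours).
The 11th arrival falls in the interval iff at least 11 events occur there: P(S_11 ≤ t) = P(N ≥ 11) = 1 − P(N ≤ 10) ≈ 0.2478.

0.2478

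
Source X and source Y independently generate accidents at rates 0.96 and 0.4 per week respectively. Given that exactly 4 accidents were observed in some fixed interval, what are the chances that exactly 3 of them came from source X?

0.4138

Given the total, each event is independently from source X with probability p = λ_X/(λ_X+λ_Y) = 0.96/1.36 ≈ 0.7059.
So K ~ Binomial(4, 0.96/1.36): P(K = 3) = C(4,3) · (0.96/1.36)^3 · (0.4/1.36)^1 ≈ 0.4138.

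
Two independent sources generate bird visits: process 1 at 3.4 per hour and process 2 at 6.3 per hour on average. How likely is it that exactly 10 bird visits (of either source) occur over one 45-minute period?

Independent Poisson processes superpose: combined rate λ = 3.4 + 6.3 = 9.7 per hour.
Over the interval, μ = 9.7 × 0.75 = 7.275 (a 45-minute period = 0.75 hours).
P(N = 10) = e^(−7.275) · 7.275^10/10! ≈ 0.0793.

0.0793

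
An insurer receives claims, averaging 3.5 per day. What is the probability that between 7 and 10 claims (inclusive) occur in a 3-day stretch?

0.4191

Over the interval, μ = 3.5 × 3 = 10.5 (a 3-day stretch = 3 days).
P(7 ≤ N ≤ 10) = Σ_{j=7}^{10} e^(−10.5) · 10.5^j/j! ≈ 0.4191.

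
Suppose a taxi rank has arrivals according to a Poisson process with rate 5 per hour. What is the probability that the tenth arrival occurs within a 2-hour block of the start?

0.5421

Over the interval, μ = 5 × 2 = 10 (a 2-hour block = 2 hours).
The tenth arrival falls in the interval iff at least 10 events occur there: P(S_10 ≤ t) = P(N ≥ 10) = 1 − P(N ≤ 9) ≈ 0.5421.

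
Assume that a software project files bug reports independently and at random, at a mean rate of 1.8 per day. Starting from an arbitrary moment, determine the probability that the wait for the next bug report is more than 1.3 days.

The wait for the next event is exponential with rate λ = 1.8 per day.
P(T > 1.3) = e^(−λt) = e^(−1.8 × 1.3) = e^(−2.34) ≈ 0.0963.

0.0963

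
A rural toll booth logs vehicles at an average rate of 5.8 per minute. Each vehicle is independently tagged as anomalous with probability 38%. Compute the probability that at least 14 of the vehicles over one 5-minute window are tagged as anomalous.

0.2206

Thinning: the vehicles that are tagged as anomalous themselves form a Poisson process with rate 0.38 × 5.8 = 2.204 per minute.
Over the interval, μ = 2.204 × 5 = 11.02 (a 5-minute window = 5 minutes).
P(N ≥ 14) = 1 − P(N ≤ 13) ≈ 0.2206.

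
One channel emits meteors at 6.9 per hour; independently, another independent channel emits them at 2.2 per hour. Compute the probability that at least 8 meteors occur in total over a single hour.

Independent Poisson processes superpose: combined rate λ = 6.9 + 2.2 = 9.1 per hour.
So μ = 9.1.
P(N ≥ 8) = 1 − P(N ≤ 7) ≈ 0.6877.

0.6877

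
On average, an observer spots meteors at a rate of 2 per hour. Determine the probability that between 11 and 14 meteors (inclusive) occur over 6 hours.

0.4248

Over the interval, μ = 2 × 6 = 12 (6 hours).
P(11 ≤ N ≤ 14) = Σ_{j=11}^{14} e^(−12) · 12^j/j! ≈ 0.4248.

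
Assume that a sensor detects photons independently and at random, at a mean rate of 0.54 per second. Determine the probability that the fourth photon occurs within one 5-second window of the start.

0.2859

Over the interval, μ = 0.54 × 5 = 2.7 (a 5-second window = 5 seconds).
The fourth arrival falls in the interval iff at least 4 events occur there: P(S_4 ≤ t) = P(N ≥ 4) = 1 − P(N ≤ 3) ≈ 0.2859.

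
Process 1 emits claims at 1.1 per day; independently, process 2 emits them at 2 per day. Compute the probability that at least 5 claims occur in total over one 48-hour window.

Independent Poisson processes superpose: combined rate λ = 1.1 + 2 = 3.1 per day.
Over the interval, μ = 3.1 × 2 = 6.2 (a 48-hour window = 2 days).
P(N ≥ 5) = 1 − P(N ≤ 4) ≈ 0.7408.

0.7408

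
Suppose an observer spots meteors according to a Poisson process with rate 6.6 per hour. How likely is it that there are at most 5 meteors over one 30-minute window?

0.8829

Over the interval, μ = 6.6 × 0.5 = 3.3 (a 30-minute window = 0.5 hours).
P(N ≤ 5) = Σ_{j=0}^{5} e^(−μ) μ^j/j! ≈ 0.8829.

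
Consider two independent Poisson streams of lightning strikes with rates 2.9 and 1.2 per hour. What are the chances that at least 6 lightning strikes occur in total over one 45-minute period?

0.0917

Independent Poisson processes superpose: combined rate λ = 2.9 + 1.2 = 4.1 per hour.
Over the interval, μ = 4.1 × 0.75 = 3.075 (a 45-minute period = 0.75 hours).
P(N ≥ 6) = 1 − P(N ≤ 5) ≈ 0.0917.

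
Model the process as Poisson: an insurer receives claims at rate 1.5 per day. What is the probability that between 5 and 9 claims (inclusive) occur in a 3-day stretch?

0.4508

Over the interval, μ = 1.5 × 3 = 4.5 (a 3-day stretch = 3 days).
P(5 ≤ N ≤ 9) = Σ_{j=5}^{9} e^(−4.5) · 4.5^j/j! ≈ 0.4508.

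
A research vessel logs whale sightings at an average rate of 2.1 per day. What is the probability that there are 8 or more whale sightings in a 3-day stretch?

Over the interval, μ = 2.1 × 3 = 6.3 (a 3-day stretch = 3 days).
P(N ≥ 8) = 1 − P(N ≤ 7) = 1 − Σ_{j=0}^{7} e^(−μ) μ^j/j! ≈ 0.2983.

0.2983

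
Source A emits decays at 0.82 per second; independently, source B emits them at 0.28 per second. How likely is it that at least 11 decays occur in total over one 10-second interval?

0.5401

Independent Poisson processes superpose: combined rate λ = 0.82 + 0.28 = 1.1 per second.
Over the interval, μ = 1.1 × 10 = 11 (a 10-second interval = 10 seconds).
P(N ≥ 11) = 1 − P(N ≤ 10) ≈ 0.5401.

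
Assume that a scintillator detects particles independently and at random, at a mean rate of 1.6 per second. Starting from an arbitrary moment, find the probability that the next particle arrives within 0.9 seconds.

Inter-arrival times are exponential with rate λ = 1.6 per second.
P(T ≤ 0.9) = 1 − e^(−λt) = 1 − e^(−1.6 × 0.9) = 1 − e^(−1.44) ≈ 0.7631.

0.7631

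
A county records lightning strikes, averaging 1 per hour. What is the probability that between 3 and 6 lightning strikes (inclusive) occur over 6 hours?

0.5443

Over the interval, μ = 1 × 6 = 6 (6 hours).
P(3 ≤ N ≤ 6) = Σ_{j=3}^{6} e^(−6) · 6^j/j! ≈ 0.5443.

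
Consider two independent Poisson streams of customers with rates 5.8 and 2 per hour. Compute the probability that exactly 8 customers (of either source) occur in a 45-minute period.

Independent Poisson processes superpose: combined rate λ = 5.8 + 2 = 7.8 per hour.
Over the interval, μ = 7.8 × 0.75 = 5.85 (a 45-minute period = 0.75 hours).
P(N = 8) = e^(−5.85) · 5.85^8/8! ≈ 0.0980.

0.0980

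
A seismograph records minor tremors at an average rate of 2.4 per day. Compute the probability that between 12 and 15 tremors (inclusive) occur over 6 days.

Over the interval, μ = 2.4 × 6 = 14.4 (6 days).
P(12 ≤ N ≤ 15) = Σ_{j=12}^{15} e^(−14.4) · 14.4^j/j! ≈ 0.4016.

0.4016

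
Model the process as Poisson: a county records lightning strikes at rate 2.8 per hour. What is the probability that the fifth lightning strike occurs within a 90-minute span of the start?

Over the interval, μ = 2.8 × 1.5 = 4.2 (a 90-minute span = 1.5 hours).
The fifth arrival falls in the interval iff at least 5 events occur there: P(S_5 ≤ t) = P(N ≥ 5) = 1 − P(N ≤ 4) ≈ 0.4102.

0.4102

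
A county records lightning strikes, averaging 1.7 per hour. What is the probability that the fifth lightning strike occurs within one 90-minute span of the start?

Over the interval, μ = 1.7 × 1.5 = 2.55 (a 90-minute span = 1.5 hours).
The fifth arrival falls in the interval iff at least 5 events occur there: P(S_5 ≤ t) = P(N ≥ 5) = 1 − P(N ≤ 4) ≈ 0.1156.

0.1156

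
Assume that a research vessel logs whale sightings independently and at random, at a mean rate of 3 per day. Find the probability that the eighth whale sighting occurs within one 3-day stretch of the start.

Over the interval, μ = 3 × 3 = 9 (a 3-day stretch = 3 days).
The eighth arrival falls in the interval iff at least 8 events occur there: P(S_8 ≤ t) = P(N ≥ 8) = 1 − P(N ≤ 7) ≈ 0.6761.

0.6761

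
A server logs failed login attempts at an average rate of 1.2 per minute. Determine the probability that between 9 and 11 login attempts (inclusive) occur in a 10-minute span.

Over the interval, μ = 1.2 × 10 = 12 (a 10-minute span = 10 minutes).
P(9 ≤ N ≤ 11) = Σ_{j=9}^{11} e^(−12) · 12^j/j! ≈ 0.3066.

0.3066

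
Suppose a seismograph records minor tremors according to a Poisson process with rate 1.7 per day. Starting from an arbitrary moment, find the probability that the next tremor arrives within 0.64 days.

0.6631

Inter-arrival times are exponential with rate λ = 1.7 per day.
P(T ≤ 0.64) = 1 − e^(−λt) = 1 − e^(−1.7 × 0.64) = 1 − e^(−1.088) ≈ 0.6631.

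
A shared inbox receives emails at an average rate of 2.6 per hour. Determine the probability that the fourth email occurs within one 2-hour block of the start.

0.7619

Over the interval, μ = 2.6 × 2 = 5.2 (a 2-hour block = 2 hours).
The fourth arrival falls in the interval iff at least 4 events occur there: P(S_4 ≤ t) = P(N ≥ 4) = 1 − P(N ≤ 3) ≈ 0.7619.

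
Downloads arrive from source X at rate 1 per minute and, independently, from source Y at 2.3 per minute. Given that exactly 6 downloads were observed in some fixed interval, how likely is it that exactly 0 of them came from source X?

0.1146

Given the total, each event is independently from source X with probability p = λ_X/(λ_X+λ_Y) = 1/3.3 ≈ 0.3030.
So K ~ Binomial(6, 1/3.3): P(K = 0) = C(6,0) · (1/3.3)^0 · (2.3/3.3)^6 ≈ 0.1146.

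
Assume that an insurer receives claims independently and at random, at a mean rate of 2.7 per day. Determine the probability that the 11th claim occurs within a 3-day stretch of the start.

Over the interval, μ = 2.7 × 3 = 8.1 (a 3-day stretch = 3 days).
The 11th arrival falls in the interval iff at least 11 events occur there: P(S_11 ≤ t) = P(N ≥ 11) = 1 − P(N ≤ 10) ≈ 0.1942.

0.1942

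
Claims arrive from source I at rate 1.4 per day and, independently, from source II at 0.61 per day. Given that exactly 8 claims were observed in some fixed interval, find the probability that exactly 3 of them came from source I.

0.0487

Given the total, each event is independently from source I with probability p = λ_I/(λ_I+λ_II) = 1.4/2.01 ≈ 0.6965.
So K ~ Binomial(8, 1.4/2.01): P(K = 3) = C(8,3) · (1.4/2.01)^3 · (0.61/2.01)^5 ≈ 0.0487.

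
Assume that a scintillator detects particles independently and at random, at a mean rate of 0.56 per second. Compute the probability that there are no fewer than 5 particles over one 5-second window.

Over the interval, μ = 0.56 × 5 = 2.8 (a 5-second window = 5 seconds).
P(N ≥ 5) = 1 − P(N ≤ 4) = 1 − Σ_{j=0}^{4} e^(−μ) μ^j/j! ≈ 0.1523.

0.1523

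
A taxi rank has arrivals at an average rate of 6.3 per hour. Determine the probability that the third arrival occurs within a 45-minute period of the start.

0.8502

Over the interval, μ = 6.3 × 0.75 = 4.725 (a 45-minute period = 0.75 hours).
The third arrival falls in the interval iff at least 3 events occur there: P(S_3 ≤ t) = P(N ≥ 3) = 1 − P(N ≤ 2) ≈ 0.8502.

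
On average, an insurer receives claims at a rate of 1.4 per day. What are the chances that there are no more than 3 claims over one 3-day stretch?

Over the interval, μ = 1.4 × 3 = 4.2 (a 3-day stretch = 3 days).
P(N ≤ 3) = Σ_{j=0}^{3} e^(−μ) μ^j/j! ≈ 0.3954.

0.3954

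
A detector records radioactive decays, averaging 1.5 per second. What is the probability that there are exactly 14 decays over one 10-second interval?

Over the interval, μ = 1.5 × 10 = 15 (a 10-second interval = 10 seconds).
P(N = 14) = e^(−μ) μ^14/14! = e^(−15) · 15^14/87178291200 ≈ 0.1024.

0.1024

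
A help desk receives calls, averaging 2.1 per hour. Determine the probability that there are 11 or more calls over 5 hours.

0.4793

Over the interval, μ = 2.1 × 5 = 10.5 (5 hours).
P(N ≥ 11) = 1 − P(N ≤ 10) = 1 − Σ_{j=0}^{10} e^(−μ) μ^j/j! ≈ 0.4793.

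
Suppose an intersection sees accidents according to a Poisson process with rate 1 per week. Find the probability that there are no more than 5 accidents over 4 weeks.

Over the interval, μ = 1 × 4 = 4 (4 weeks).
P(N ≤ 5) = Σ_{j=0}^{5} e^(−μ) μ^j/j! ≈ 0.7851.

0.7851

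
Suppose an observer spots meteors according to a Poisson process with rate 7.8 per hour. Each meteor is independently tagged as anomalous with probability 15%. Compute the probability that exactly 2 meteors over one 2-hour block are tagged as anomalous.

Thinning: the meteors that are tagged as anomalous themselves form a Poisson process with rate 0.15 × 7.8 = 1.17 per hour.
Over the interval, μ = 1.17 × 2 = 2.34 (a 2-hour block = 2 hours).
P(N = 2) = e^(−2.34) · 2.34^2/2! ≈ 0.2637.

0.2637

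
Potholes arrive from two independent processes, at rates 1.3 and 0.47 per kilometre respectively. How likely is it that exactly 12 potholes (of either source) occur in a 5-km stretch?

0.0691

Independent Poisson processes superpose: combined rate λ = 1.3 + 0.47 = 1.77 per kilometre.
Over the interval, μ = 1.77 × 5 = 8.85 (a 5-km stretch = 5 kilometres).
P(N = 12) = e^(−8.85) · 8.85^12/12! ≈ 0.0691.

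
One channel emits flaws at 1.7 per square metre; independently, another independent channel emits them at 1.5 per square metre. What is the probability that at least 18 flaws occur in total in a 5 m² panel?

Independent Poisson processes superpose: combined rate λ = 1.7 + 1.5 = 3.2 per square metre.
Over the interval, μ = 3.2 × 5 = 16 (a 5 m² panel = 5 square metres).
P(N ≥ 18) = 1 − P(N ≤ 17) ≈ 0.3407.

0.3407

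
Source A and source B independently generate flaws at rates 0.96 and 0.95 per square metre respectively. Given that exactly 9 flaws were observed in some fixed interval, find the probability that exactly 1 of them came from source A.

Given the total, each event is independently from source A with probability p = λ_A/(λ_A+λ_B) = 0.96/1.91 ≈ 0.5026.
So K ~ Binomial(9, 0.96/1.91): P(K = 1) = C(9,1) · (0.96/1.91)^1 · (0.95/1.91)^8 ≈ 0.0169.

0.0169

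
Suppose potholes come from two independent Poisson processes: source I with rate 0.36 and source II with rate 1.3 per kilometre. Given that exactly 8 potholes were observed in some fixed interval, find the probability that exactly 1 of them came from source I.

Given the total, each event is independently from source I with probability p = λ_I/(λ_I+λ_II) = 0.36/1.66 ≈ 0.2169.
So K ~ Binomial(8, 0.36/1.66): P(K = 1) = C(8,1) · (0.36/1.66)^1 · (1.3/1.66)^7 ≈ 0.3134.

0.3134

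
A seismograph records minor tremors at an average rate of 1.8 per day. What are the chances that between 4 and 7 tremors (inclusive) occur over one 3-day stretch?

0.6084

Over the interval, μ = 1.8 × 3 = 5.4 (a 3-day stretch = 3 days).
P(4 ≤ N ≤ 7) = Σ_{j=4}^{7} e^(−5.4) · 5.4^j/j! ≈ 0.6084.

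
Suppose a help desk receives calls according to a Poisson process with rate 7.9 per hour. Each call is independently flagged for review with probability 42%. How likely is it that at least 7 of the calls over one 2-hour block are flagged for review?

0.4948

Thinning: the calls that are flagged for review themselves form a Poisson process with rate 0.42 × 7.9 = 3.318 per hour.
Over the interval, μ = 3.318 × 2 = 6.636 (a 2-hour block = 2 hours).
P(N ≥ 7) = 1 − P(N ≤ 6) ≈ 0.4948.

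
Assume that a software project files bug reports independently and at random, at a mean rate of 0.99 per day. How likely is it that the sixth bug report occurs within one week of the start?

Over the interval, μ = 0.99 × 7 = 6.93 (a week = 7 days).
The sixth arrival falls in the interval iff at least 6 events occur there: P(S_6 ≤ t) = P(N ≥ 6) = 1 − P(N ≤ 5) ≈ 0.6903.

0.6903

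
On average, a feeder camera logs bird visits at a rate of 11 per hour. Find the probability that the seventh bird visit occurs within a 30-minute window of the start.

0.3140

Over the interval, μ = 11 × 0.5 = 5.5 (a 30-minute window = 0.5 hours).
The seventh arrival falls in the interval iff at least 7 events occur there: P(S_7 ≤ t) = P(N ≥ 7) = 1 − P(N ≤ 6) ≈ 0.3140.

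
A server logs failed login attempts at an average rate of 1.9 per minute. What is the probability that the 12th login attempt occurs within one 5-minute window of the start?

0.2480

Over the interval, μ = 1.9 × 5 = 9.5 (a 5-minute window = 5 minutes).
The 12th arrival falls in the interval iff at least 12 events occur there: P(S_12 ≤ t) = P(N ≥ 12) = 1 − P(N ≤ 11) ≈ 0.2480.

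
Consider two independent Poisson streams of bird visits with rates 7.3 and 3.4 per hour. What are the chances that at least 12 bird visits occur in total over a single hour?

Independent Poisson processes superpose: combined rate λ = 7.3 + 3.4 = 10.7 per hour.
So μ = 10.7.
P(N ≥ 12) = 1 − P(N ≤ 11) ≈ 0.3850.

0.3850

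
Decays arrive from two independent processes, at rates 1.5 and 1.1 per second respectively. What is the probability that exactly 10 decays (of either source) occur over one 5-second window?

Independent Poisson processes superpose: combined rate λ = 1.5 + 1.1 = 2.6 per second.
Over the interval, μ = 2.6 × 5 = 13 (a 5-second window = 5 seconds).
P(N = 10) = e^(−13) · 13^10/10! ≈ 0.0859.

0.0859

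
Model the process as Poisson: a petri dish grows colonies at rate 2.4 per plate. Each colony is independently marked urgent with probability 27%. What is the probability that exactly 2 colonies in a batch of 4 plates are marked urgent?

0.2515

Thinning: the colonies that are marked urgent themselves form a Poisson process with rate 0.27 × 2.4 = 0.648 per plate.
Over the interval, μ = 0.648 × 4 = 2.592 (a batch of 4 plates = 4 plates).
P(N = 2) = e^(−2.592) · 2.592^2/2! ≈ 0.2515.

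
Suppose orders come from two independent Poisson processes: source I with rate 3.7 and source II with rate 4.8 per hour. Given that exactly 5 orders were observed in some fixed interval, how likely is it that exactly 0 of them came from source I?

0.0574

Given the total, each event is independently from source I with probability p = λ_I/(λ_I+λ_II) = 3.7/8.5 ≈ 0.4353.
So K ~ Binomial(5, 3.7/8.5): P(K = 0) = C(5,0) · (3.7/8.5)^0 · (4.8/8.5)^5 ≈ 0.0574.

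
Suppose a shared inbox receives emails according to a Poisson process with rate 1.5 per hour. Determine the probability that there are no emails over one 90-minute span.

0.1054

Over the interval, μ = 1.5 × 1.5 = 2.25 (a 90-minute span = 1.5 hours).
P(N = 0) = e^(−μ) μ^0/0! = e^(−2.25) · 2.25^0/1 ≈ 0.1054.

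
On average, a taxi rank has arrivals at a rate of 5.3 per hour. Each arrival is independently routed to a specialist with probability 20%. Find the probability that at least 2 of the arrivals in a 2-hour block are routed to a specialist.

Thinning: the arrivals that are routed to a specialist themselves form a Poisson process with rate 0.2 × 5.3 = 1.06 per hour.
Over the interval, μ = 1.06 × 2 = 2.12 (a 2-hour block = 2 hours).
P(N ≥ 2) = 1 − P(N ≤ 1) ≈ 0.6255.

0.6255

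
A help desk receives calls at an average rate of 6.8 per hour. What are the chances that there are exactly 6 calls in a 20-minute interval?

Over the interval, μ = 6.8 × 1/3 ≈ 2.26667 (a 20-minute interval = 1/3 hours).
P(N = 6) = e^(−μ) μ^6/6! = e^(−2.26667) · 2.26667^6/720 ≈ 0.0195.

0.0195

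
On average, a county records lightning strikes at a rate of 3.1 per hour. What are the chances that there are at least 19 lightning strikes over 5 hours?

0.2175

Over the interval, μ = 3.1 × 5 = 15.5 (5 hours).
P(N ≥ 19) = 1 − P(N ≤ 18) = 1 − Σ_{j=0}^{18} e^(−μ) μ^j/j! ≈ 0.2175.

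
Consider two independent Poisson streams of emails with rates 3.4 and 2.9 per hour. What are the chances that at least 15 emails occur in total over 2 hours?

Independent Poisson processes superpose: combined rate λ = 3.4 + 2.9 = 6.3 per hour.
Over the interval, μ = 6.3 × 2 = 12.6 (2 hours).
P(N ≥ 15) = 1 − P(N ≤ 14) ≈ 0.2847.

0.2847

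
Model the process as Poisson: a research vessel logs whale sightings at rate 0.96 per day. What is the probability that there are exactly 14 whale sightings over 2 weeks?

0.1048

Over the interval, μ = 0.96 × 14 = 13.44 (2 weeks = 14 days).
P(N = 14) = e^(−μ) μ^14/14! = e^(−13.44) · 13.44^14/87178291200 ≈ 0.1048.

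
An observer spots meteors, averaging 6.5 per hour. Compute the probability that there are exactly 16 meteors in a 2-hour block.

0.0719

Over the interval, μ = 6.5 × 2 = 13 (a 2-hour block = 2 hours).
P(N = 16) = e^(−μ) μ^16/16! = e^(−13) · 13^16/20922789888000 ≈ 0.0719.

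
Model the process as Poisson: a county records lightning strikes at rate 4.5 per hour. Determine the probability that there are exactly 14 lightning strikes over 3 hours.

0.1050

Over the interval, μ = 4.5 × 3 = 13.5 (3 hours).
P(N = 14) = e^(−μ) μ^14/14! = e^(−13.5) · 13.5^14/87178291200 ≈ 0.1050.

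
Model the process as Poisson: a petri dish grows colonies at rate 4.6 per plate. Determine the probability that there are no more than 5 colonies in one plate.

0.6858

With mean μ = 4.6 per plate,
P(N ≤ 5) = Σ_{j=0}^{5} e^(−μ) μ^j/j! ≈ 0.6858.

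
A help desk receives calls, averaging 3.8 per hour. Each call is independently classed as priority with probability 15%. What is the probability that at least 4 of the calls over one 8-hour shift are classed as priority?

0.6677

Thinning: the calls that are classed as priority themselves form a Poisson process with rate 0.15 × 3.8 = 0.57 per hour.
Over the interval, μ = 0.57 × 8 = 4.56 (an 8-hour shift = 8 hours).
P(N ≥ 4) = 1 − P(N ≤ 3) ≈ 0.6677.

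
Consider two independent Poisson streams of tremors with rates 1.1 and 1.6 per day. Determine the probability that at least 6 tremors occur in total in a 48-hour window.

0.4539

Independent Poisson processes superpose: combined rate λ = 1.1 + 1.6 = 2.7 per day.
Over the interval, μ = 2.7 × 2 = 5.4 (a 48-hour window = 2 days).
P(N ≥ 6) = 1 − P(N ≤ 5) ≈ 0.4539.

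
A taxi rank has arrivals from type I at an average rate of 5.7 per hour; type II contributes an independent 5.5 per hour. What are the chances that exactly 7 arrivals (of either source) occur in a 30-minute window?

Independent Poisson processes superpose: combined rate λ = 5.7 + 5.5 = 11.2 per hour.
Over the interval, μ = 11.2 × 0.5 = 5.6 (a 30-minute window = 0.5 hours).
P(N = 7) = e^(−5.6) · 5.6^7/7! ≈ 0.1267.

0.1267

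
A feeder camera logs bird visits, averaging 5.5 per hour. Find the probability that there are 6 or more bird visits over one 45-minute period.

0.2347

Over the interval, μ = 5.5 × 0.75 = 4.125 (a 45-minute period = 0.75 hours).
P(N ≥ 6) = 1 − P(N ≤ 5) = 1 − Σ_{j=0}^{5} e^(−μ) μ^j/j! ≈ 0.2347.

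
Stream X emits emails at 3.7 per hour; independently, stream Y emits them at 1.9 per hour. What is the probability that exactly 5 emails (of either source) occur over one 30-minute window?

Independent Poisson processes superpose: combined rate λ = 3.7 + 1.9 = 5.6 per hour.
Over the interval, μ = 5.6 × 0.5 = 2.8 (a 30-minute window = 0.5 hours).
P(N = 5) = e^(−2.8) · 2.8^5/5! ≈ 0.0872.

0.0872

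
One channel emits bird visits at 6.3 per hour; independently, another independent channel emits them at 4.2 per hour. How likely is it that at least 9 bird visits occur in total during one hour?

Independent Poisson processes superpose: combined rate λ = 6.3 + 4.2 = 10.5 per hour.
So μ = 10.5.
P(N ≥ 9) = 1 − P(N ≤ 8) ≈ 0.7206.

0.7206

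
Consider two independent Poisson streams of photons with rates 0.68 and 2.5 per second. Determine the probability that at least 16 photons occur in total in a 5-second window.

Independent Poisson processes superpose: combined rate λ = 0.68 + 2.5 = 3.18 per second.
Over the interval, μ = 3.18 × 5 = 15.9 (a 5-second window = 5 seconds).
P(N ≥ 16) = 1 − P(N ≤ 15) ≈ 0.5233.

0.5233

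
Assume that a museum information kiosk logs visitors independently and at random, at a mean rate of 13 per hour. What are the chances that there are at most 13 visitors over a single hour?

0.5730

With mean μ = 13 per hour,
P(N ≤ 13) = Σ_{j=0}^{13} e^(−μ) μ^j/j! ≈ 0.5730.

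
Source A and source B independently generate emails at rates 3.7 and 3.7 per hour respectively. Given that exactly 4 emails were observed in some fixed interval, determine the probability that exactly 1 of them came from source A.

Given the total, each event is independently from source A with probability p = λ_A/(λ_A+λ_B) = 3.7/7.4 = 0.5000.
So K ~ Binomial(4, 3.7/7.4): P(K = 1) = C(4,1) · (3.7/7.4)^1 · (3.7/7.4)^3 ≈ 0.2500.

0.2500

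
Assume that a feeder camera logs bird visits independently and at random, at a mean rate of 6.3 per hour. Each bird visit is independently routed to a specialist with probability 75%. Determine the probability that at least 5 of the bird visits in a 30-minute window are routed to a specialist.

0.0912

Thinning: the bird visits that are routed to a specialist themselves form a Poisson process with rate 0.75 × 6.3 = 4.725 per hour.
Over the interval, μ = 4.725 × 0.5 = 2.3625 (a 30-minute window = 0.5 hours).
P(N ≥ 5) = 1 − P(N ≤ 4) ≈ 0.0912.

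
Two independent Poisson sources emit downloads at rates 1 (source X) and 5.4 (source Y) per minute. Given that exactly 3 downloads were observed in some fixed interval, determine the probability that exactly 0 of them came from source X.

Given the total, each event is independently from source X with probability p = λ_X/(λ_X+λ_Y) = 1/6.4 ≈ 0.1562.
So K ~ Binomial(3, 1/6.4): P(K = 0) = C(3,0) · (1/6.4)^0 · (5.4/6.4)^3 ≈ 0.6007.

0.6007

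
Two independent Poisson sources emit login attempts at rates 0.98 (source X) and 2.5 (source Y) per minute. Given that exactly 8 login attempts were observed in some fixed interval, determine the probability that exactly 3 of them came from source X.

0.2393

Given the total, each event is independently from source X with probability p = λ_X/(λ_X+λ_Y) = 0.98/3.48 ≈ 0.2816.
So K ~ Binomial(8, 0.98/3.48): P(K = 3) = C(8,3) · (0.98/3.48)^3 · (2.5/3.48)^5 ≈ 0.2393.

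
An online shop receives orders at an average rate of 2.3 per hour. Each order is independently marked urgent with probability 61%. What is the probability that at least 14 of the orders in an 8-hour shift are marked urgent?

Thinning: the orders that are marked urgent themselves form a Poisson process with rate 0.61 × 2.3 = 1.403 per hour.
Over the interval, μ = 1.403 × 8 = 11.224 (an 8-hour shift = 8 hours).
P(N ≥ 14) = 1 − P(N ≤ 13) ≈ 0.2399.

0.2399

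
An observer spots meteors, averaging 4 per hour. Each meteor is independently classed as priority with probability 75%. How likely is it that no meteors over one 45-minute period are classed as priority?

0.1054

Thinning: the meteors that are classed as priority themselves form a Poisson process with rate 0.75 × 4 = 3 per hour.
Over the interval, μ = 3 × 0.75 = 2.25 (a 45-minute period = 0.75 hours).
P(N = 0) = e^(−2.25) · 2.25^0/0! ≈ 0.1054.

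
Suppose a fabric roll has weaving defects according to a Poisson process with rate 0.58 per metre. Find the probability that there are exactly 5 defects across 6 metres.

0.1310

Over the interval, μ = 0.58 × 6 = 3.48 (6 metres).
P(N = 5) = e^(−μ) μ^5/5! = e^(−3.48) · 3.48^5/120 ≈ 0.1310.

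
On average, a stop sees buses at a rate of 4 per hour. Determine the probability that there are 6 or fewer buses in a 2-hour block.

Over the interval, μ = 4 × 2 = 8 (a 2-hour block = 2 hours).
P(N ≤ 6) = Σ_{j=0}^{6} e^(−μ) μ^j/j! ≈ 0.3134.

0.3134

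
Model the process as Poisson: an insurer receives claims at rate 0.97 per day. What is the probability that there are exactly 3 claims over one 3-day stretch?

Over the interval, μ = 0.97 × 3 = 2.91 (a 3-day stretch = 3 days).
P(N = 3) = e^(−μ) μ^3/3! = e^(−2.91) · 2.91^3/6 ≈ 0.2237.

0.2237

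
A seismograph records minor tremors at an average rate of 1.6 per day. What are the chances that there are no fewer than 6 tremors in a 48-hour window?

Over the interval, μ = 1.6 × 2 = 3.2 (a 48-hour window = 2 days).
P(N ≥ 6) = 1 − P(N ≤ 5) = 1 − Σ_{j=0}^{5} e^(−μ) μ^j/j! ≈ 0.1054.

0.1054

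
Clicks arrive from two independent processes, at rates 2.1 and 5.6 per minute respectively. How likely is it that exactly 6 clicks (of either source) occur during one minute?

0.1311

Independent Poisson processes superpose: combined rate λ = 2.1 + 5.6 = 7.7 per minute.
So μ = 7.7.
P(N = 6) = e^(−7.7) · 7.7^6/6! ≈ 0.1311.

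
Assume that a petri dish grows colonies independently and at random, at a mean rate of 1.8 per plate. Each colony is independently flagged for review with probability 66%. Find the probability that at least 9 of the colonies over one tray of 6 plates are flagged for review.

Thinning: the colonies that are flagged for review themselves form a Poisson process with rate 0.66 × 1.8 = 1.188 per plate.
Over the interval, μ = 1.188 × 6 = 7.128 (a tray of 6 plates = 6 plates).
P(N ≥ 9) = 1 − P(N ≤ 8) ≈ 0.2877.

0.2877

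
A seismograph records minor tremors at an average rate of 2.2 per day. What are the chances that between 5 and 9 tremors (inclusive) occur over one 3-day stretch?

0.6559

Over the interval, μ = 2.2 × 3 = 6.6 (a 3-day stretch = 3 days).
P(5 ≤ N ≤ 9) = Σ_{j=5}^{9} e^(−6.6) · 6.6^j/j! ≈ 0.6559.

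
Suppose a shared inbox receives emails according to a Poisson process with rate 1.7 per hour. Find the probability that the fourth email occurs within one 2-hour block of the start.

Over the interval, μ = 1.7 × 2 = 3.4 (a 2-hour block = 2 hours).
The fourth arrival falls in the interval iff at least 4 events occur there: P(S_4 ≤ t) = P(N ≥ 4) = 1 − P(N ≤ 3) ≈ 0.4416.

0.4416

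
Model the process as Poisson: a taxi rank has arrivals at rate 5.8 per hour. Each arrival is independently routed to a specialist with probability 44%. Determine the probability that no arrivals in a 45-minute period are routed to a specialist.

Thinning: the arrivals that are routed to a specialist themselves form a Poisson process with rate 0.44 × 5.8 = 2.552 per hour.
Over the interval, μ = 2.552 × 0.75 = 1.914 (a 45-minute period = 0.75 hours).
P(N = 0) = e^(−1.914) · 1.914^0/0! ≈ 0.1475.

0.1475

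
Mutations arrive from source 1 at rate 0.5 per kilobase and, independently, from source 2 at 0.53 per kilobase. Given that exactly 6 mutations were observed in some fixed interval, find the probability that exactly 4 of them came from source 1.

Given the total, each event is independently from source 1 with probability p = λ_1/(λ_1+λ_2) = 0.5/1.03 ≈ 0.4854.
So K ~ Binomial(6, 0.5/1.03): P(K = 4) = C(6,4) · (0.5/1.03)^4 · (0.53/1.03)^2 ≈ 0.2205.

0.2205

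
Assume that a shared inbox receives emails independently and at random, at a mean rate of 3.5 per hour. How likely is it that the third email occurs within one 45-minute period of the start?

Over the interval, μ = 3.5 × 0.75 = 2.625 (a 45-minute period = 0.75 hours).
The third arrival falls in the interval iff at least 3 events occur there: P(S_3 ≤ t) = P(N ≥ 3) = 1 − P(N ≤ 2) ≈ 0.4878.

0.4878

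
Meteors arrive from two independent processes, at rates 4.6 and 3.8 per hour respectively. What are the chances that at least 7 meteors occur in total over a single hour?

0.7330

Independent Poisson processes superpose: combined rate λ = 4.6 + 3.8 = 8.4 per hour.
So μ = 8.4.
P(N ≥ 7) = 1 − P(N ≤ 6) ≈ 0.7330.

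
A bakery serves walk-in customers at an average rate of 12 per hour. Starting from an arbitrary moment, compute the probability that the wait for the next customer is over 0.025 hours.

The wait for the next event is exponential with rate λ = 12 per hour.
P(T > 0.025) = e^(−λt) = e^(−12 × 0.025) = e^(−0.3) ≈ 0.7408.

0.7408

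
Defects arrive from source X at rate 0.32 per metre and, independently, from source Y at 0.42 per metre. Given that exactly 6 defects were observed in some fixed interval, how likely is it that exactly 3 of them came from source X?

Given the total, each event is independently from source X with probability p = λ_X/(λ_X+λ_Y) = 0.32/0.74 ≈ 0.4324.
So K ~ Binomial(6, 0.32/0.74): P(K = 3) = C(6,3) · (0.32/0.74)^3 · (0.42/0.74)^3 ≈ 0.2957.

0.2957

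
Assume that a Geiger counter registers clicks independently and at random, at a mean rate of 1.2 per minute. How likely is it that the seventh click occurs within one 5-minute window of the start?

Over the interval, μ = 1.2 × 5 = 6 (a 5-minute window = 5 minutes).
The seventh arrival falls in the interval iff at least 7 events occur there: P(S_7 ≤ t) = P(N ≥ 7) = 1 − P(N ≤ 6) ≈ 0.3937.

0.3937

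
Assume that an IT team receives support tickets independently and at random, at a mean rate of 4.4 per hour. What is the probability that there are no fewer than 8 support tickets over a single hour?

With mean μ = 4.4 per hour,
P(N ≥ 8) = 1 − P(N ≤ 7) = 1 − Σ_{j=0}^{7} e^(−μ) μ^j/j! ≈ 0.0786.

0.0786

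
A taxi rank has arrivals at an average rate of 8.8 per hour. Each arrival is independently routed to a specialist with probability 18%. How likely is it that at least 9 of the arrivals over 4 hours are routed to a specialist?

Thinning: the arrivals that are routed to a specialist themselves form a Poisson process with rate 0.18 × 8.8 = 1.584 per hour.
Over the interval, μ = 1.584 × 4 = 6.336 (4 hours).
P(N ≥ 9) = 1 − P(N ≤ 8) ≈ 0.1893.

0.1893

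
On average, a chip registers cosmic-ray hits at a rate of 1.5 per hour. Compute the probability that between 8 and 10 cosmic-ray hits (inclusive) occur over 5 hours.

Over the interval, μ = 1.5 × 5 = 7.5 (5 hours).
P(8 ≤ N ≤ 10) = Σ_{j=8}^{10} e^(−7.5) · 7.5^j/j! ≈ 0.3376.

0.3376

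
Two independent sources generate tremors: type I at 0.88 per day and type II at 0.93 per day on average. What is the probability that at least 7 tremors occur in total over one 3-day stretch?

0.3030

Independent Poisson processes superpose: combined rate λ = 0.88 + 0.93 = 1.81 per day.
Over the interval, μ = 1.81 × 3 = 5.43 (a 3-day stretch = 3 days).
P(N ≥ 7) = 1 − P(N ≤ 6) ≈ 0.3030.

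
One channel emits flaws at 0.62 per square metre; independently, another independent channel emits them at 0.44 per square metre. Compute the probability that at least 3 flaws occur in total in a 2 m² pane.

0.3558

Independent Poisson processes superpose: combined rate λ = 0.62 + 0.44 = 1.06 per square metre.
Over the interval, μ = 1.06 × 2 = 2.12 (a 2 m² pane = 2 square metres).
P(N ≥ 3) = 1 − P(N ≤ 2) ≈ 0.3558.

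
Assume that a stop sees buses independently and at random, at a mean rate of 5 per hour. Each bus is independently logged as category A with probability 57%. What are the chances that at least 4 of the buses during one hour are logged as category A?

Thinning: the buses that are logged as category A themselves form a Poisson process with rate 0.57 × 5 = 2.85 per hour.
So μ = 2.85.
P(N ≥ 4) = 1 − P(N ≤ 3) ≈ 0.3192.

0.3192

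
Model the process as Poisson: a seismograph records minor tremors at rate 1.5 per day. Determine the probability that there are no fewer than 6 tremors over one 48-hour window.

Over the interval, μ = 1.5 × 2 = 3 (a 48-hour window = 2 days).
P(N ≥ 6) = 1 − P(N ≤ 5) = 1 − Σ_{j=0}^{5} e^(−μ) μ^j/j! ≈ 0.0839.

0.0839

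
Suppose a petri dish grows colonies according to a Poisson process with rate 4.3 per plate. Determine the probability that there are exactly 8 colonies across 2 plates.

Over the interval, μ = 4.3 × 2 = 8.6 (2 plates).
P(N = 8) = e^(−μ) μ^8/8! = e^(−8.6) · 8.6^8/40320 ≈ 0.1366.

0.1366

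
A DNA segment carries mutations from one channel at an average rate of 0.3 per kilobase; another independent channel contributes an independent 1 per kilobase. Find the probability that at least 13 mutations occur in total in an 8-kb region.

0.2478

Independent Poisson processes superpose: combined rate λ = 0.3 + 1 = 1.3 per kilobase.
Over the interval, μ = 1.3 × 8 = 10.4 (an 8-kb region = 8 kilobases).
P(N ≥ 13) = 1 − P(N ≤ 12) ≈ 0.2478.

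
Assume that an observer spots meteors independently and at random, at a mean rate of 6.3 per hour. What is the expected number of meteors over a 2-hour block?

E[N] = λt = 6.3 × 2 = 12.6 (a 2-hour block = 2 hours).

12.6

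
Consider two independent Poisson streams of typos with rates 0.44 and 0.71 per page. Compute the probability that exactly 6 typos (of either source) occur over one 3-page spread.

Independent Poisson processes superpose: combined rate λ = 0.44 + 0.71 = 1.15 per page.
Over the interval, μ = 1.15 × 3 = 3.45 (a 3-page spread = 3 pages).
P(N = 6) = e^(−3.45) · 3.45^6/6! ≈ 0.0743.

0.0743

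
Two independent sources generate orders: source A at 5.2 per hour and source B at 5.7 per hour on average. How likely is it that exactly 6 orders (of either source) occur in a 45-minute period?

0.1167

Independent Poisson processes superpose: combined rate λ = 5.2 + 5.7 = 10.9 per hour.
Over the interval, μ = 10.9 × 0.75 = 8.175 (a 45-minute period = 0.75 hours).
P(N = 6) = e^(−8.175) · 8.175^6/6! ≈ 0.1167.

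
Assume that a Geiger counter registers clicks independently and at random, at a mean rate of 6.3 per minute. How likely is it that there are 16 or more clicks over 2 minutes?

Over the interval, μ = 6.3 × 2 = 12.6 (2 minutes).
P(N ≥ 16) = 1 − P(N ≤ 15) = 1 − Σ_{j=0}^{15} e^(−μ) μ^j/j! ≈ 0.2022.

0.2022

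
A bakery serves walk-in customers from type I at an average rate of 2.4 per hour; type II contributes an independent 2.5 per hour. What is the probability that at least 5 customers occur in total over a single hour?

Independent Poisson processes superpose: combined rate λ = 2.4 + 2.5 = 4.9 per hour.
So μ = 4.9.
P(N ≥ 5) = 1 − P(N ≤ 4) ≈ 0.5418.

0.5418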